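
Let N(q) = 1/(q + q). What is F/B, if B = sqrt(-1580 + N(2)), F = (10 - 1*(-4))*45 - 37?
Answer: -1186*I*sqrt(6319)/6319 ≈ -14.92*I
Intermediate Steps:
N(q) = 1/(2*q)
F = 593 (F = (10 + 4)*45 - 37 = 14*45 - 37 = 630 - 37 = 593)
B = I*sqrt(6319)/2 (B = sqrt(-1580 + (1/2)/2) = sqrt(-1580 + (1/2)*(1/2)) = sqrt(-1580 + 1/4) = sqrt(-6319/4) = I*sqrt(6319)/2 ≈ 39.746*I)
F/B = 593/((I*sqrt(6319)/2)) = 593*(-2*I*sqrt(6319)/6319) = -1186*I*sqrt(6319)/6319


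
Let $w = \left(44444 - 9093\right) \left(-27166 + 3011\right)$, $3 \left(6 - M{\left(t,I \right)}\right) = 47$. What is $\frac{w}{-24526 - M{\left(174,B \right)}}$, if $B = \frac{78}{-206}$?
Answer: $\frac{2561710215}{73549} \approx 34830.0$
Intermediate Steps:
$B = - \frac{39}{103}$ ($B = 78 \left(- \frac{1}{206}\right) = - \frac{39}{103} \approx -0.37864$)
$M{\left(t,I \right)} = - \frac{29}{3}$ ($M{\left(t,I \right)} = 6 - \frac{47}{3} = - \frac{29}{3}$)
$w = -853903405$ ($w = 35351 \left(-24155\right) = -853903405$)
$\frac{w}{-24526 - M{\left(174,B \right)}} = - \frac{853903405}{-24526 - - \frac{29}{3}} = - \frac{853903405}{-24526 + \frac{29}{3}} = - \frac{853903405}{- \frac{73549}{3}} = \left(-853903405\right) \left(- \frac{3}{73549}\right) = \frac{2561710215}{73549}$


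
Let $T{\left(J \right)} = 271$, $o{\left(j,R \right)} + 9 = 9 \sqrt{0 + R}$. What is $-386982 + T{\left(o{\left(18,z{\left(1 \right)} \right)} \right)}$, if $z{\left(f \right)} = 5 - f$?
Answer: $-386711$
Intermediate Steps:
$o{\left(j,R \right)} = -9 + 9 \sqrt{R}$ ($o{\left(j,R \right)} = -9 + 9 \sqrt{0 + R} = -9 + 9 \sqrt{R}$)
$-386982 + T{\left(o{\left(18,z{\left(1 \right)} \right)} \right)} = -386982 + 271 = -386711$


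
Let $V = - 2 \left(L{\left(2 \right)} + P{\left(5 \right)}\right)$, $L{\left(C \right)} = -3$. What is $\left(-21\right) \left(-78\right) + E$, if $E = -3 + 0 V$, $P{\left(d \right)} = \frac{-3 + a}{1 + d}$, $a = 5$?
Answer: $1635$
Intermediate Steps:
$P{\left(d \right)} = \frac{2}{1 + d}$ ($P{\left(d \right)} = \frac{-3 + 5}{1 + d} = \frac{2}{1 + d}$)
$V = \frac{16}{3}$ ($V = - 2 \left(-3 + \frac{2}{1 + 5}\right) = - 2 \left(-3 + \frac{2}{6}\right) = - 2 \left(-3 + 2 \cdot \frac{1}{6}\right) = - 2 \left(-3 + \frac{1}{3}\right) = \left(-2\right) \left(- \frac{8}{3}\right) = \frac{16}{3} \approx 5.3333$)
$E = -3$ ($E = -3 + 0 \cdot \frac{16}{3} = -3 + 0 = -3$)
$\left(-21\right) \left(-78\right) + E = \left(-21\right) \left(-78\right) - 3 = 1638 - 3 = 1635$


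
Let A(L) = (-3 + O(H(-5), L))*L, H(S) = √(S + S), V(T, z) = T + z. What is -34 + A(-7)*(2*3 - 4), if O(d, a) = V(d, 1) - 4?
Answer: 50 - 14*I*√10 ≈ 50.0 - 44.272*I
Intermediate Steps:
H(S) = √2*√S (H(S) = √(2*S) = √2*√S)
O(d, a) = -3 + d (O(d, a) = (d + 1) - 4 = (1 + d) - 4 = -3 + d)
A(L) = L*(-6 + I*√10) (A(L) = (-3 + (-3 + √2*√(-5)))*L = (-3 + (-3 + √2*(I*√5)))*L = (-3 + (-3 + I*√10))*L = (-6 + I*√10)*L = L*(-6 + I*√10))
-34 + A(-7)*(2*3 - 4) = -34 + (-7*(-6 + I*√10))*(2*3 - 4) = -34 + (42 - 7*I*√10)*(6 - 4) = -34 + (42 - 7*I*√10)*2 = -34 + (84 - 14*I*√10) = 50 - 14*I*√10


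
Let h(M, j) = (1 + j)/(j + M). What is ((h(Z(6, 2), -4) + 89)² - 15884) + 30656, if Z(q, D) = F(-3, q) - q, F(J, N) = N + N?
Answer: 89713/4 ≈ 22428.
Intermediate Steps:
F(J, N) = 2*N
Z(q, D) = q (Z(q, D) = 2*q - q = q)
h(M, j) = (1 + j)/(M + j)
((h(Z(6, 2), -4) + 89)² - 15884) + 30656 = (((1 - 4)/(6 - 4) + 89)² - 15884) + 30656 = ((-3/2 + 89)² - 15884) + 30656 = ((175/2)² - 15884) + 30656 = (30625/4 - 15884) + 30656 = -32911/4 + 30656 = 89713/4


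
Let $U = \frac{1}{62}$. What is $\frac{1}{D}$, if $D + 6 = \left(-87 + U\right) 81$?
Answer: $- \frac{62}{437205} \approx -0.00014181$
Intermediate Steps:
$U = \frac{1}{62} \approx 0.016129$
$D = - \frac{437205}{62}$ ($D = -6 + \left(-87 + \frac{1}{62}\right) 81 = -6 - \frac{436833}{62} = - \frac{437205}{62} \approx -7051.7$)
$\frac{1}{D} = \frac{1}{- \frac{437205}{62}} = - \frac{62}{437205}$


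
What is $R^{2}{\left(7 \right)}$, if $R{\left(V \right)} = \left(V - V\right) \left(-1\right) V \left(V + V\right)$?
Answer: $0$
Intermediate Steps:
$R{\left(V \right)} = 0$ ($R{\left(V \right)} = 0 \left(-1\right) V 2 V = 0 V 2 V = 0 \cdot 2 V = 0$)
$R^{2}{\left(7 \right)} = 0^{2} = 0$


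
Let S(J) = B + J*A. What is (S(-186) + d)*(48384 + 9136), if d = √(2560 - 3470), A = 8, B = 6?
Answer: -85244640 + 57520*I*√910 ≈ -8.5245e+7 + 1.7352e+6*I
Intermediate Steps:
S(J) = 6 + 8*J (S(J) = 6 + J*8 = 6 + 8*J)
d = I*√910 (d = √(-910) = I*√910 ≈ 30.166*I)
(S(-186) + d)*(48384 + 9136) = ((6 + 8*(-186)) + I*√910)*(48384 + 9136) = ((6 - 1488) + I*√910)*57520 = (-1482 + I*√910)*57520 = -85244640 + 57520*I*√910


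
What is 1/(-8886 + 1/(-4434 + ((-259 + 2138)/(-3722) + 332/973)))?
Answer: -16058350167/142694503205468 ≈ -0.00011254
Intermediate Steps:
1/(-8886 + 1/(-4434 + ((-259 + 2138)/(-3722) + 332/973))) = 1/(-8886 + 1/(-4434 + (1879*(-1/3722) + 332*(1/973)))) = 1/(-8886 + 1/(-4434 + (-1879/3722 + 332/973))) = 1/(-8886 + 1/(-4434 - 592563/3621506)) = 1/(-8886 + 1/(-16058350167/3621506)) = 1/(-8886 - 3621506/16058350167) = 1/(-142694503205468/16058350167) = -16058350167/142694503205468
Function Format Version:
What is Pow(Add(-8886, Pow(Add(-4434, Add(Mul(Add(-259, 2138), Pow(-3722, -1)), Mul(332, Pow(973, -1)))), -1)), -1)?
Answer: Rational(-16058350167, 142694503205468) ≈ -0.00011254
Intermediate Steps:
Pow(Add(-8886, Pow(Add(-4434, Add(Mul(Add(-259, 2138), Pow(-3722, -1)), Mul(332, Pow(973, -1)))), -1)), -1) = Pow(Add(-8886, Pow(Add(-4434, Add(Mul(1879, Rational(-1, 3722)), Mul(332, Rational(1, 973)))), -1)), -1) = Pow(Add(-8886, Pow(Add(-4434, Add(Rational(-1879, 3722), Rational(332, 973))), -1)), -1) = Pow(Add(-8886, Pow(Add(-4434, Rational(-592563, 3621506)), -1)), -1) = Pow(Add(-8886, Pow(Rational(-16058350167, 3621506), -1)), -1) = Pow(Add(-8886, Rational(-3621506, 16058350167)), -1) = Pow(Rational(-142694503205468, 16058350167), -1) = Rational(-16058350167, 142694503205468)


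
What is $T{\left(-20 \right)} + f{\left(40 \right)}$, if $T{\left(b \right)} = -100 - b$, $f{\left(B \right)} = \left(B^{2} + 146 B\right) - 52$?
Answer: $7308$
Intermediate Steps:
$f{\left(B \right)} = -52 + B^{2} + 146 B$
$T{\left(-20 \right)} + f{\left(40 \right)} = \left(-100 - -20\right) + \left(-52 + 40^{2} + 146 \cdot 40\right) = \left(-100 + 20\right) + \left(-52 + 1600 + 5840\right) = -80 + 7388 = 7308$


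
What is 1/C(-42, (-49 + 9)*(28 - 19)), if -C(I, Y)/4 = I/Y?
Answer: -15/7 ≈ -2.1429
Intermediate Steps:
C(I, Y) = -4*I/Y
1/C(-42, (-49 + 9)*(28 - 19)) = 1/(-4*(-42)/(-49 + 9)*(28 - 19)) = 1/(-4*(-42)/(-40*9)) = 1/(-4*(-42)/(-360)) = 1/(-4*(-42)*(-1/360)) = 1/(-7/15) = -15/7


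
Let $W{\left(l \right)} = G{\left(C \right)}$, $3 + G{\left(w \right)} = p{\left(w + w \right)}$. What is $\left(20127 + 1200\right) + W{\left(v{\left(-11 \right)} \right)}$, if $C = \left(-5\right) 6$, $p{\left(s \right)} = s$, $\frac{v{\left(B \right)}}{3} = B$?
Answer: $21264$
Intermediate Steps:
$v{\left(B \right)} = 3 B$
$C = -30$
$G{\left(w \right)} = -3 + 2 w$ ($G{\left(w \right)} = -3 + \left(w + w\right) = -3 + 2 w$)
$W{\left(l \right)} = -63$ ($W{\left(l \right)} = -3 + 2 \left(-30\right) = -3 - 60 = -63$)
$\left(20127 + 1200\right) + W{\left(v{\left(-11 \right)} \right)} = \left(20127 + 1200\right) - 63 = 21327 - 63 = 21264$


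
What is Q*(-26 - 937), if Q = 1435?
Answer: -1381905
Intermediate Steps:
Q*(-26 - 937) = 1435*(-26 - 937) = 1435*(-963) = -1381905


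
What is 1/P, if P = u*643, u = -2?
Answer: -1/1286 ≈ -0.00077760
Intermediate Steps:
P = -1286 (P = -2*643 = -1286)
1/P = 1/(-1286) = -1/1286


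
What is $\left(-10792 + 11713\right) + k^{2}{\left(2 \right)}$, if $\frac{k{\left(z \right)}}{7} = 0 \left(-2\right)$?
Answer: $921$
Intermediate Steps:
$k{\left(z \right)} = 0$ ($k{\left(z \right)} = 7 \cdot 0 \left(-2\right) = 7 \cdot 0 = 0$)
$\left(-10792 + 11713\right) + k^{2}{\left(2 \right)} = \left(-10792 + 11713\right) + 0^{2} = 921 + 0 = 921$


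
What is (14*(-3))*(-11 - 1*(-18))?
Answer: -294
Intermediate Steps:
(14*(-3))*(-11 - 1*(-18)) = -42*(-11 + 18) = -42*7 = -294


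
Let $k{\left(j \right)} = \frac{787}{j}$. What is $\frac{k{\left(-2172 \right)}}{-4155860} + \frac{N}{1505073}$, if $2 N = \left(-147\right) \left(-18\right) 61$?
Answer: $\frac{242823022406737}{4528527818712720} \approx 0.053621$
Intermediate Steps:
$N = 80703$ ($N = \frac{\left(-147\right) \left(-18\right) 61}{2} = \frac{2646 \cdot 61}{2} = \frac{1}{2} \cdot 161406 = 80703$)
$\frac{k{\left(-2172 \right)}}{-4155860} + \frac{N}{1505073} = \frac{787 \frac{1}{-2172}}{-4155860} + \frac{80703}{1505073} = 787 \left(- \frac{1}{2172}\right) \left(- \frac{1}{4155860}\right) + 80703 \cdot \frac{1}{1505073} = \left(- \frac{787}{2172}\right) \left(- \frac{1}{4155860}\right) + \frac{26901}{501691} = \frac{787}{9026527920} + \frac{26901}{501691} = \frac{242823022406737}{4528527818712720}$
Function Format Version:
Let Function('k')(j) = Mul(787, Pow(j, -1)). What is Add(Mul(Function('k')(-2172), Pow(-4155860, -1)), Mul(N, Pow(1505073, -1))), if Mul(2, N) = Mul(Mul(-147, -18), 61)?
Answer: Rational(242823022406737, 4528527818712720) ≈ 0.053621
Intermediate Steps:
N = 80703 (N = Mul(Rational(1, 2), Mul(Mul(-147, -18), 61)) = Mul(Rational(1, 2), Mul(2646, 61)) = Mul(Rational(1, 2), 161406) = 80703)
Add(Mul(Function('k')(-2172), Pow(-4155860, -1)), Mul(N, Pow(1505073, -1))) = Add(Mul(Mul(787, Pow(-2172, -1)), Pow(-4155860, -1)), Mul(80703, Pow(1505073, -1))) = Add(Mul(Mul(787, Rational(-1, 2172)), Rational(-1, 4155860)), Mul(80703, Rational(1, 1505073))) = Add(Mul(Rational(-787, 2172), Rational(-1, 4155860)), Rational(26901, 501691)) = Add(Rational(787, 9026527920), Rational(26901, 501691)) = Rational(242823022406737, 4528527818712720)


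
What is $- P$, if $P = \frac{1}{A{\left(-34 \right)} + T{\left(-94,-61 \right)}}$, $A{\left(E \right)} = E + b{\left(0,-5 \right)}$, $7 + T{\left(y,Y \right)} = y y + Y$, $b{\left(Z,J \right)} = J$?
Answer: $- \frac{1}{8729} \approx -0.00011456$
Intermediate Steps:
$T{\left(y,Y \right)} = -7 + Y + y^{2}$ ($T{\left(y,Y \right)} = -7 + \left(y y + Y\right) = -7 + \left(y^{2} + Y\right) = -7 + \left(Y + y^{2}\right) = -7 + Y + y^{2}$)
$A{\left(E \right)} = -5 + E$ ($A{\left(E \right)} = E - 5 = -5 + E$)
$P = \frac{1}{8729}$ ($P = \frac{1}{\left(-5 - 34\right) - \left(68 - 8836\right)} = \frac{1}{-39 - -8768} = \frac{1}{-39 + 8768} = \frac{1}{8729} \approx 0.00011456$)
$- P = \left(-1\right) \frac{1}{8729} = - \frac{1}{8729}$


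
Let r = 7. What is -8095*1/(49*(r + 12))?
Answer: -8095/931 ≈ -8.6949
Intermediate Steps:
-8095*1/(49*(r + 12)) = -8095*1/(49*(7 + 12)) = -8095/(19*49) = -8095/931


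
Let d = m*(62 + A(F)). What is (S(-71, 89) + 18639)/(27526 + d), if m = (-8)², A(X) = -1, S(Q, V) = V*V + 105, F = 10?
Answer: 5333/6286 ≈ 0.84839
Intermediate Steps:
S(Q, V) = 105 + V² (S(Q, V) = V² + 105 = 105 + V²)
m = 64
d = 3904 (d = 64*(62 - 1) = 64*61 = 3904)
(S(-71, 89) + 18639)/(27526 + d) = ((105 + 89²) + 18639)/(27526 + 3904) = ((105 + 7921) + 18639)/31430 = (8026 + 18639)*(1/31430) = 26665*(1/31430) = 5333/6286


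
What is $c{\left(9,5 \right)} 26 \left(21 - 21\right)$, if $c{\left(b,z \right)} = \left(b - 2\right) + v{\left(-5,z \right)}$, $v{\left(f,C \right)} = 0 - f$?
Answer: $0$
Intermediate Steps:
$v{\left(f,C \right)} = - f$
$c{\left(b,z \right)} = 3 + b$ ($c{\left(b,z \right)} = \left(b - 2\right) - -5 = \left(-2 + b\right) + 5 = 3 + b$)
$c{\left(9,5 \right)} 26 \left(21 - 21\right) = \left(3 + 9\right) 26 \left(21 - 21\right) = 12 \cdot 26 \left(21 - 21\right) = 312 \cdot 0 = 0$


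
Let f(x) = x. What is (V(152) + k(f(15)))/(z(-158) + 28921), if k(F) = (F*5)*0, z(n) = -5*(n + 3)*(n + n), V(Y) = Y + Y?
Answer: -304/215979 ≈ -0.0014075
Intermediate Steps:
V(Y) = 2*Y
z(n) = -10*n*(3 + n) (z(n) = -5*(3 + n)*2*n = -10*n*(3 + n))
k(F) = 0 (k(F) = (5*F)*0 = 0)
(V(152) + k(f(15)))/(z(-158) + 28921) = (2*152 + 0)/(-10*(-158)*(3 - 158) + 28921) = (304 + 0)/(-10*(-158)*(-155) + 28921) = 304/(-244900 + 28921) = 304/(-215979) = 304*(-1/215979) = -304/215979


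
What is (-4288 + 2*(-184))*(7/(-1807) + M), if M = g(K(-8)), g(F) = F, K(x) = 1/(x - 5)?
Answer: 679776/1807 ≈ 376.19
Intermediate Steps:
K(x) = 1/(-5 + x)
M = -1/13 (M = 1/(-5 - 8) = 1/(-13) = -1/13 ≈ -0.076923)
(-4288 + 2*(-184))*(7/(-1807) + M) = (-4288 + 2*(-184))*(7/(-1807) - 1/13) = (-4288 - 368)*(7*(-1/1807) - 1/13) = -4656*(-7/1807 - 1/13) = -4656*(-146/1807) = 679776/1807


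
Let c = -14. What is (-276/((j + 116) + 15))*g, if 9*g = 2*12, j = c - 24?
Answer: -736/93 ≈ -7.9140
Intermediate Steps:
j = -38 (j = -14 - 24 = -38)
g = 8/3 (g = (2*12)/9 = (1/9)*24 = 8/3 ≈ 2.6667)
(-276/((j + 116) + 15))*g = -276/((-38 + 116) + 15)*(8/3) = -276/(78 + 15)*(8/3) = -276/93*(8/3) = -276*1/93*(8/3) = -92/31*8/3 = -736/93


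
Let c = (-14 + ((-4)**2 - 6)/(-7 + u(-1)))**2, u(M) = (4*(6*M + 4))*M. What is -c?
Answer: -16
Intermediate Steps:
u(M) = M*(16 + 24*M) (u(M) = (4*(4 + 6*M))*M = (16 + 24*M)*M = M*(16 + 24*M))
c = 16 (c = (-14 + ((-4)**2 - 6)/(-7 + 8*(-1)*(2 + 3*(-1))))**2 = (-14 + (16 - 6)/(-7 + 8*(-1)*(2 - 3)))**2 = (-14 + 10/(-7 + 8*(-1)*(-1)))**2 = (-14 + 10/(-7 + 8))**2 = (-14 + 10/1)**2 = (-14 + 10*1)**2 = (-14 + 10)**2 = (-4)**2 = 16)
-c = -1*16 = -16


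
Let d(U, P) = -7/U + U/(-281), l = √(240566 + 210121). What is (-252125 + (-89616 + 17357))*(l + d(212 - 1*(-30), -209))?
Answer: 9817643952/34001 - 324384*√450687 ≈ -2.1748e+8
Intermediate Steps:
l = √450687 ≈ 671.33
d(U, P) = -7/U - U/281 (d(U, P) = -7/U + U*(-1/281) = -7/U - U/281)
(-252125 + (-89616 + 17357))*(l + d(212 - 1*(-30), -209)) = (-252125 + (-89616 + 17357))*(√450687 + (-7/(212 - 1*(-30)) - (212 - 1*(-30))/281)) = (-252125 - 72259)*(√450687 + (-7/(212 + 30) - (212 + 30)/281)) = -324384*(√450687 + (-7/242 - 1/281*242)) = -324384*(√450687 + (-7*1/242 - 242/281)) = -324384*(√450687 + (-7/242 - 242/281)) = -324384*(√450687 - 60531/68002) = -324384*(-60531/68002 + √450687) = 9817643952/34001 - 324384*√450687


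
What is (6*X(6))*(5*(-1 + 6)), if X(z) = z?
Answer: 900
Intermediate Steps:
(6*X(6))*(5*(-1 + 6)) = (6*6)*(5*(-1 + 6)) = 36*(5*5) = 36*25 = 900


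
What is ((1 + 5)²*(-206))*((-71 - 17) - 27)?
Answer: 852840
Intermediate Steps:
((1 + 5)²*(-206))*((-71 - 17) - 27) = (6²*(-206))*(-88 - 27) = (36*(-206))*(-115) = -7416*(-115) = 852840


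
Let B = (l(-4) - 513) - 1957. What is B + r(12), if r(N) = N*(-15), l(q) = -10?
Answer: -2660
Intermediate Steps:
r(N) = -15*N
B = -2480 (B = (-10 - 513) - 1957 = -523 - 1957 = -2480)
B + r(12) = -2480 - 15*12 = -2480 - 180 = -2660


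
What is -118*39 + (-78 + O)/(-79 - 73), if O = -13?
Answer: -699413/152 ≈ -4601.4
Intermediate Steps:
-118*39 + (-78 + O)/(-79 - 73) = -118*39 + (-78 - 13)/(-79 - 73) = -4602 - 91/(-152) = -4602 - 91*(-1/152) = -4602 + 91/152 = -699413/152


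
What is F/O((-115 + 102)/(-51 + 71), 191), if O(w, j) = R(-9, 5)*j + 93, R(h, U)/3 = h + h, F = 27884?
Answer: -27884/10221 ≈ -2.7281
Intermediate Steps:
R(h, U) = 6*h (R(h, U) = 3*(h + h) = 3*(2*h) = 6*h)
O(w, j) = 93 - 54*j (O(w, j) = (6*(-9))*j + 93 = -54*j + 93 = 93 - 54*j)
F/O((-115 + 102)/(-51 + 71), 191) = 27884/(93 - 54*191) = 27884/(93 - 10314) = 27884/(-10221) = 27884*(-1/10221) = -27884/10221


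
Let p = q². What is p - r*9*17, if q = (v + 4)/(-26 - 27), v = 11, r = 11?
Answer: -4727322/2809 ≈ -1682.9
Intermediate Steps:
q = -15/53 (q = (11 + 4)/(-26 - 27) = 15/(-53) = 15*(-1/53) = -15/53 ≈ -0.28302)
p = 225/2809 (p = (-15/53)² = 225/2809 ≈ 0.080100)
p - r*9*17 = 225/2809 - 11*9*17 = 225/2809 - 99*17 = 225/2809 - 1*1683 = 225/2809 - 1683 = -4727322/2809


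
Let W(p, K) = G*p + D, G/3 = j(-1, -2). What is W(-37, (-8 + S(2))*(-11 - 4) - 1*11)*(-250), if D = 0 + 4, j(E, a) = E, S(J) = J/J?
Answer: -28750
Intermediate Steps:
S(J) = 1
G = -3 (G = 3*(-1) = -3)
D = 4
W(p, K) = 4 - 3*p (W(p, K) = -3*p + 4 = 4 - 3*p)
W(-37, (-8 + S(2))*(-11 - 4) - 1*11)*(-250) = (4 - 3*(-37))*(-250) = (4 + 111)*(-250) = 115*(-250) = -28750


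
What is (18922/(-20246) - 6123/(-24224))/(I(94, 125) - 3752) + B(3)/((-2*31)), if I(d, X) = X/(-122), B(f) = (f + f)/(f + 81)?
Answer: -11821575694841/12182209769433648 ≈ -0.00097040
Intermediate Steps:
B(f) = 2*f/(81 + f) (B(f) = (2*f)/(81 + f) = 2*f/(81 + f))
I(d, X) = -X/122 (I(d, X) = X*(-1/122) = -X/122)
(18922/(-20246) - 6123/(-24224))/(I(94, 125) - 3752) + B(3)/((-2*31)) = (18922/(-20246) - 6123/(-24224))/(-1/122*125 - 3752) + (2*3/(81 + 3))/((-2*31)) = (18922*(-1/20246) - 6123*(-1/24224))/(-125/122 - 3752) + (2*3/84)/(-62) = (-9461/10123 + 6123/24224)/(-457869/122) + (2*3*(1/84))*(-1/62) = -167200135/245219552*(-122/457869) + (1/14)*(-1/62) = 10199208235/56139215527344 - 1/868 = -11821575694841/12182209769433648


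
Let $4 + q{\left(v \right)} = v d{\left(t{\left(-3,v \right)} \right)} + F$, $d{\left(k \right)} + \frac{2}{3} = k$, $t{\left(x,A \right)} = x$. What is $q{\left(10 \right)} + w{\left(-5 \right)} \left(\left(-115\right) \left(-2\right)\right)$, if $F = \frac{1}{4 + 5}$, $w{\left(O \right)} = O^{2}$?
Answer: $\frac{51385}{9} \approx 5709.4$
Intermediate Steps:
$d{\left(k \right)} = - \frac{2}{3} + k$
$F = \frac{1}{9} \approx 0.11111$
$q{\left(v \right)} = - \frac{35}{9} - \frac{11 v}{3}$ ($q{\left(v \right)} = -4 + \left(v \left(- \frac{2}{3} - 3\right) + \frac{1}{9}\right) = -4 + \left(v \left(- \frac{11}{3}\right) + \frac{1}{9}\right) = -4 - \left(- \frac{1}{9} + \frac{11 v}{3}\right) = - \frac{35}{9} - \frac{11 v}{3}$)
$q{\left(10 \right)} + w{\left(-5 \right)} \left(\left(-115\right) \left(-2\right)\right) = \left(- \frac{35}{9} - \frac{110}{3}\right) + \left(-5\right)^{2} \left(\left(-115\right) \left(-2\right)\right) = \left(- \frac{35}{9} - \frac{110}{3}\right) + 25 \cdot 230 = - \frac{365}{9} + 5750 = \frac{51385}{9}$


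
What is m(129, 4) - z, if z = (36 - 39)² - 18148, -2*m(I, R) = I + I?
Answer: 18010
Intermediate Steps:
m(I, R) = -I (m(I, R) = -(I + I)/2 = -I)
z = -18139 (z = (-3)² - 18148 = 9 - 18148 = -18139)
m(129, 4) - z = -1*129 - 1*(-18139) = -129 + 18139 = 18010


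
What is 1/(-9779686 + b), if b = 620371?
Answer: -1/9159315 ≈ -1.0918e-7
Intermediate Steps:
1/(-9779686 + b) = 1/(-9779686 + 620371) = 1/(-9159315) = -1/9159315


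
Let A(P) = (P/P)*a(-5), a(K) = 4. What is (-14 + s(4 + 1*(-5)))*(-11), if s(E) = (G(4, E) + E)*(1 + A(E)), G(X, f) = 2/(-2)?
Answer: 264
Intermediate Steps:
G(X, f) = -1 (G(X, f) = 2*(-1/2) = -1)
A(P) = 4 (A(P) = (P/P)*4 = 1*4 = 4)
s(E) = -5 + 5*E (s(E) = (-1 + E)*(1 + 4) = (-1 + E)*5 = -5 + 5*E)
(-14 + s(4 + 1*(-5)))*(-11) = (-14 + (-5 + 5*(4 + 1*(-5))))*(-11) = (-14 + (-5 + 5*(4 - 5)))*(-11) = (-14 + (-5 + 5*(-1)))*(-11) = (-14 + (-5 - 5))*(-11) = (-14 - 10)*(-11) = -24*(-11) = 264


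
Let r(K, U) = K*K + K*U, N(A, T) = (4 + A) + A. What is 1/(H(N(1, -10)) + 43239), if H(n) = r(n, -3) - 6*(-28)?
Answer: 1/43425 ≈ 2.3028e-5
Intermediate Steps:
N(A, T) = 4 + 2*A
r(K, U) = K**2 + K*U
H(n) = 168 + n*(-3 + n) (H(n) = n*(n - 3) - 6*(-28) = n*(-3 + n) - 1*(-168) = n*(-3 + n) + 168 = 168 + n*(-3 + n))
1/(H(N(1, -10)) + 43239) = 1/((168 + (4 + 2*1)*(-3 + (4 + 2*1))) + 43239) = 1/((168 + (4 + 2)*(-3 + (4 + 2))) + 43239) = 1/((168 + 6*(-3 + 6)) + 43239) = 1/((168 + 6*3) + 43239) = 1/((168 + 18) + 43239) = 1/(186 + 43239) = 1/43425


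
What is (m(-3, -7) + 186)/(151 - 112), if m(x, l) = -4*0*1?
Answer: 62/13 ≈ 4.7692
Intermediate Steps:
m(x, l) = 0 (m(x, l) = 0*1 = 0)
(m(-3, -7) + 186)/(151 - 112) = (0 + 186)/(151 - 112) = 186/39 = 186*(1/39) = 62/13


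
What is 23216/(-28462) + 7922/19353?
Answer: -111911642/275412543 ≈ -0.40634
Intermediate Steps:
23216/(-28462) + 7922/19353 = 23216*(-1/28462) + 7922*(1/19353) = -11608/14231 + 7922/19353 = -111911642/275412543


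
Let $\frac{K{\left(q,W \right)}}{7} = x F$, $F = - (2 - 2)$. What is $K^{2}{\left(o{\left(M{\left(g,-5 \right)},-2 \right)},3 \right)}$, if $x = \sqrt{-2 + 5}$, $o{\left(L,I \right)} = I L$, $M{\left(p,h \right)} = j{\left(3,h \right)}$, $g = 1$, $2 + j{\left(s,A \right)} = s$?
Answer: $0$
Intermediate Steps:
$j{\left(s,A \right)} = -2 + s$
$M{\left(p,h \right)} = 1$ ($M{\left(p,h \right)} = -2 + 3 = 1$)
$x = \sqrt{3} \approx 1.732$
$F = 0$ ($F = \left(-1\right) 0 = 0$)
$K{\left(q,W \right)} = 0$ ($K{\left(q,W \right)} = 7 \sqrt{3} \cdot 0 = 7 \cdot 0 = 0$)
$K^{2}{\left(o{\left(M{\left(g,-5 \right)},-2 \right)},3 \right)} = 0^{2} = 0$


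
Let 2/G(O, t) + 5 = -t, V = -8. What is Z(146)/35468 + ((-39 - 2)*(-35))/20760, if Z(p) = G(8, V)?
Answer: 848507/12271928 ≈ 0.069142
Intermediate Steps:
G(O, t) = 2/(-5 - t)
Z(p) = 2/3 (Z(p) = -2/(5 - 8) = -2/(-3) = -2*(-1/3) = 2/3)
Z(146)/35468 + ((-39 - 2)*(-35))/20760 = (2/3)/35468 + ((-39 - 2)*(-35))/20760 = (2/3)*(1/35468) - 41*(-35)*(1/20760) = 1/53202 + 1435*(1/20760) = 1/53202 + 287/4152 = 848507/12271928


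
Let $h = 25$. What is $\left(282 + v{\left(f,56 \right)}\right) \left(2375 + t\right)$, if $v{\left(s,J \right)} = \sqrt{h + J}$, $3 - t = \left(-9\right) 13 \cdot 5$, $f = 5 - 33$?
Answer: $862233$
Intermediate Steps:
$f = -28$ ($f = 5 - 33 = -28$)
$t = 588$ ($t = 3 - \left(-9\right) 13 \cdot 5 = 3 - \left(-117\right) 5 = 3 - -585 = 3 + 585 = 588$)
$v{\left(s,J \right)} = \sqrt{25 + J}$
$\left(282 + v{\left(f,56 \right)}\right) \left(2375 + t\right) = \left(282 + \sqrt{25 + 56}\right) \left(2375 + 588\right) = \left(282 + \sqrt{81}\right) 2963 = \left(282 + 9\right) 2963 = 291 \cdot 2963 = 862233$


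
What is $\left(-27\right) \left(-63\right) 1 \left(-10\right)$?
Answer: $-17010$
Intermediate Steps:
$\left(-27\right) \left(-63\right) 1 \left(-10\right) = 1701 \left(-10\right) = -17010$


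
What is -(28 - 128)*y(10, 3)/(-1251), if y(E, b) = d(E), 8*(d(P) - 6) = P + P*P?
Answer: -1975/1251 ≈ -1.5787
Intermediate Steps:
d(P) = 6 + P/8 + P**2/8 (d(P) = 6 + (P + P*P)/8 = 6 + (P + P**2)/8 = 6 + (P/8 + P**2/8) = 6 + P/8 + P**2/8)
y(E, b) = 6 + E/8 + E**2/8
-(28 - 128)*y(10, 3)/(-1251) = -(28 - 128)*(6 + (1/8)*10 + (1/8)*10**2)/(-1251) = -(-100*(6 + 5/4 + (1/8)*100))*(-1)/1251 = -(-100*(6 + 5/4 + 25/2))*(-1)/1251 = -(-100*79/4)*(-1)/1251 = -(-1975)*(-1)/1251 = -1*1975/1251 = -1975/1251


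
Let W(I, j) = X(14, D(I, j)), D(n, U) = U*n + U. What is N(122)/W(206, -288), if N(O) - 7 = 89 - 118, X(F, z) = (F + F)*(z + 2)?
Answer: 11/834596 ≈ 1.3180e-5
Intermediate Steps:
D(n, U) = U + U*n
X(F, z) = 2*F*(2 + z) (X(F, z) = (2*F)*(2 + z) = 2*F*(2 + z))
N(O) = -22 (N(O) = 7 + (89 - 118) = 7 - 29 = -22)
W(I, j) = 56 + 28*j*(1 + I) (W(I, j) = 2*14*(2 + j*(1 + I)) = 56 + 28*j*(1 + I))
N(122)/W(206, -288) = -22/(56 + 28*(-288)*(1 + 206)) = -22/(56 + 28*(-288)*207) = -22/(56 - 1669248) = -22/(-1669192) = -22*(-1/1669192) = 11/834596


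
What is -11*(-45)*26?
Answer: 12870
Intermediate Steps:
-11*(-45)*26 = 495*26 = 12870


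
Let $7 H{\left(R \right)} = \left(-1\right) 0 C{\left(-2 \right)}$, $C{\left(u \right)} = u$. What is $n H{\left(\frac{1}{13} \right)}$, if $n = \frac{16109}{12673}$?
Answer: $0$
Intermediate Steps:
$n = \frac{16109}{12673}$ ($n = 16109 \cdot \frac{1}{12673} = \frac{16109}{12673} \approx 1.2711$)
$H{\left(R \right)} = 0$ ($H{\left(R \right)} = \frac{\left(-1\right) 0 \left(-2\right)}{7} = \frac{0 \left(-2\right)}{7} = \frac{1}{7} \cdot 0 = 0$)
$n H{\left(\frac{1}{13} \right)} = \frac{16109}{12673} \cdot 0 = 0$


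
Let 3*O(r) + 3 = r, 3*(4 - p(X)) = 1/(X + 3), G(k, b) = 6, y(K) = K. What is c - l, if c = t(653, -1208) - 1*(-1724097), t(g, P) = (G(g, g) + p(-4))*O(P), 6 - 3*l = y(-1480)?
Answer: 15474874/9 ≈ 1.7194e+6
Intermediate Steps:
p(X) = 4 - 1/(3*(3 + X)) (p(X) = 4 - 1/(3*(X + 3)) = 4 - 1/(3*(3 + X)))
O(r) = -1 + r/3
l = 1486/3 (l = 2 - 1/3*(-1480) = 2 + 1480/3 = 1486/3 ≈ 495.33)
t(g, P) = -31/3 + 31*P/9 (t(g, P) = (6 + (35 + 12*(-4))/(3*(3 - 4)))*(-1 + P/3) = (6 + (1/3)*(35 - 48)/(-1))*(-1 + P/3) = (6 + (1/3)*(-1)*(-13))*(-1 + P/3) = (6 + 13/3)*(-1 + P/3) = 31*(-1 + P/3)/3 = -31/3 + 31*P/9)
c = 15479332/9 (c = (-31/3 + (31/9)*(-1208)) - 1*(-1724097) = (-31/3 - 37448/9) + 1724097 = -37541/9 + 1724097 = 15479332/9 ≈ 1.7199e+6)
c - l = 15479332/9 - 1*1486/3 = 15479332/9 - 1486/3 = 15474874/9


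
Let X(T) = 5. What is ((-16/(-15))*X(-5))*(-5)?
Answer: -80/3 ≈ -26.667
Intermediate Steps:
((-16/(-15))*X(-5))*(-5) = (-16/(-15)*5)*(-5) = (-16*(-1/15)*5)*(-5) = ((16/15)*5)*(-5) = (16/3)*(-5) = -80/3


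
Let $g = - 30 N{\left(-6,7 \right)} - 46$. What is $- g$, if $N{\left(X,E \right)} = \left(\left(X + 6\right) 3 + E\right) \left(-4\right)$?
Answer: $-794$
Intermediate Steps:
$N{\left(X,E \right)} = -72 - 12 X - 4 E$ ($N{\left(X,E \right)} = \left(\left(6 + X\right) 3 + E\right) \left(-4\right) = \left(\left(18 + 3 X\right) + E\right) \left(-4\right) = \left(18 + E + 3 X\right) \left(-4\right) = -72 - 12 X - 4 E$)
$g = 794$ ($g = - 30 \left(-72 - -72 - 28\right) - 46 = - 30 \left(-72 + 72 - 28\right) - 46 = \left(-30\right) \left(-28\right) - 46 = 840 - 46 = 794$)
$- g = \left(-1\right) 794 = -794$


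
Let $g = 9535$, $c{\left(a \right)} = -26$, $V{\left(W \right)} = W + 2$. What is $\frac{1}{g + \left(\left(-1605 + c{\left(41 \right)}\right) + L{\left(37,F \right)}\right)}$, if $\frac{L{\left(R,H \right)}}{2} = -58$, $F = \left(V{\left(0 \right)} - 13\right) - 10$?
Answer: $\frac{1}{7788} \approx 0.0001284$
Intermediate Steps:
$V{\left(W \right)} = 2 + W$
$F = -21$ ($F = \left(\left(2 + 0\right) - 13\right) - 10 = \left(2 - 13\right) - 10 = -11 - 10 = -21$)
$L{\left(R,H \right)} = -116$ ($L{\left(R,H \right)} = 2 \left(-58\right) = -116$)
$\frac{1}{g + \left(\left(-1605 + c{\left(41 \right)}\right) + L{\left(37,F \right)}\right)} = \frac{1}{9535 - 1747} = \frac{1}{7788}$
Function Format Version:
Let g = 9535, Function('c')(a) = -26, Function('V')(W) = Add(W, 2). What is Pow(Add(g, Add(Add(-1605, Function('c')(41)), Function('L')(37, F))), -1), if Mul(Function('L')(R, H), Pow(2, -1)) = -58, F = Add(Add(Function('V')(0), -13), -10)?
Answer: Rational(1, 7788) ≈ 0.00012840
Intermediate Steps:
Function('V')(W) = Add(2, W)
F = -21 (F = Add(Add(Add(2, 0), -13), -10) = Add(Add(2, -13), -10) = Add(-11, -10) = -21)
Function('L')(R, H) = -116 (Function('L')(R, H) = Mul(2, -58) = -116)
Pow(Add(g, Add(Add(-1605, Function('c')(41)), Function('L')(37, F))), -1) = Pow(Add(9535, Add(Add(-1605, -26), -116)), -1) = Pow(Add(9535, Add(-1631, -116)), -1) = Pow(Add(9535, -1747), -1) = Pow(7788, -1) = Rational(1, 7788)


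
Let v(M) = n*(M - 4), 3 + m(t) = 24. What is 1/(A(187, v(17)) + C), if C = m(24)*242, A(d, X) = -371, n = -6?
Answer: 1/4711 ≈ 0.00021227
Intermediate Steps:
m(t) = 21 (m(t) = -3 + 24 = 21)
v(M) = 24 - 6*M (v(M) = -6*(M - 4) = -6*(-4 + M) = 24 - 6*M)
C = 5082 (C = 21*242 = 5082)
1/(A(187, v(17)) + C) = 1/(-371 + 5082) = 1/4711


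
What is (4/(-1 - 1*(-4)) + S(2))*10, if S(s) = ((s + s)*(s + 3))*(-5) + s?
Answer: -2900/3 ≈ -966.67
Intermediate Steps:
S(s) = s - 10*s*(3 + s) (S(s) = ((2*s)*(3 + s))*(-5) + s = (2*s*(3 + s))*(-5) + s = -10*s*(3 + s) + s = s - 10*s*(3 + s))
(4/(-1 - 1*(-4)) + S(2))*10 = (4/(-1 - 1*(-4)) - 1*2*(29 + 10*2))*10 = (4/(-1 + 4) - 1*2*(29 + 20))*10 = (4/3 - 1*2*49)*10 = (4*(1/3) - 98)*10 = (4/3 - 98)*10 = -290/3*10 = -2900/3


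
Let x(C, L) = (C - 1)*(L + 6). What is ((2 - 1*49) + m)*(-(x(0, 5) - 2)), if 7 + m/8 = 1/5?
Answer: -6591/5 ≈ -1318.2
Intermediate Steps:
x(C, L) = (-1 + C)*(6 + L)
m = -272/5 (m = -56 + 8/5 = -272/5 ≈ -54.400)
((2 - 1*49) + m)*(-(x(0, 5) - 2)) = ((2 - 1*49) - 272/5)*(-((-6 - 1*5 + 6*0 + 0*5) - 2)) = ((2 - 49) - 272/5)*(-((-6 - 5 + 0 + 0) - 2)) = (-47 - 272/5)*(-(-11 - 2)) = -(-507)*(-13)/5 = -507/5*13 = -6591/5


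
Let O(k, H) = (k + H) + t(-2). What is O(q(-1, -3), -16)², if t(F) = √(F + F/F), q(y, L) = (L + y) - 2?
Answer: (22 - I)² ≈ 483.0 - 44.0*I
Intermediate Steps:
q(y, L) = -2 + L + y
t(F) = √(1 + F) (t(F) = √(F + 1) = √(1 + F))
O(k, H) = I + H + k (O(k, H) = (k + H) + √(1 - 2) = (H + k) + √(-1) = (H + k) + I = I + H + k)
O(q(-1, -3), -16)² = (I - 16 + (-2 - 3 - 1))² = (I - 16 - 6)² = (-22 + I)²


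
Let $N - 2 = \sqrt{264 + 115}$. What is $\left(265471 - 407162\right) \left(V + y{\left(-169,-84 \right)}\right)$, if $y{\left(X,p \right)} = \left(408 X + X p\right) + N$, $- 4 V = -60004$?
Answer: $5632642323 - 141691 \sqrt{379} \approx 5.6299 \cdot 10^{9}$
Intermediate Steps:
$V = 15001$ ($V = \left(- \frac{1}{4}\right) \left(-60004\right) = 15001$)
$N = 2 + \sqrt{379}$ ($N = 2 + \sqrt{264 + 115} = 2 + \sqrt{379} \approx 21.468$)
$y{\left(X,p \right)} = 2 + \sqrt{379} + 408 X + X p$ ($y{\left(X,p \right)} = \left(408 X + X p\right) + \left(2 + \sqrt{379}\right) = 2 + \sqrt{379} + 408 X + X p$)
$\left(265471 - 407162\right) \left(V + y{\left(-169,-84 \right)}\right) = \left(265471 - 407162\right) \left(15001 + \left(2 + \sqrt{379} + 408 \left(-169\right) - -14196\right)\right) = - 141691 \left(15001 + \left(2 + \sqrt{379} - 68952 + 14196\right)\right) = - 141691 \left(15001 - \left(54754 - \sqrt{379}\right)\right) = - 141691 \left(-39753 + \sqrt{379}\right) = 5632642323 - 141691 \sqrt{379}$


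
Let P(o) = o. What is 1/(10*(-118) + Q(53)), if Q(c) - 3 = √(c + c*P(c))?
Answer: -1177/1382467 - 3*√318/1382467 ≈ -0.00089007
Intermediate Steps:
Q(c) = 3 + √(c + c²) (Q(c) = 3 + √(c + c*c) = 3 + √(c + c²))
1/(10*(-118) + Q(53)) = 1/(10*(-118) + (3 + √(53*(1 + 53)))) = 1/(-1180 + (3 + √(53*54))) = 1/(-1180 + (3 + √2862)) = 1/(-1180 + (3 + 3*√318)) = 1/(-1177 + 3*√318)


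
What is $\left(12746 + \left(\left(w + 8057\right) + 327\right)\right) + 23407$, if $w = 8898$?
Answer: $53435$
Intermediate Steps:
$\left(12746 + \left(\left(w + 8057\right) + 327\right)\right) + 23407 = \left(12746 + \left(\left(8898 + 8057\right) + 327\right)\right) + 23407 = \left(12746 + \left(16955 + 327\right)\right) + 23407 = \left(12746 + 17282\right) + 23407 = 30028 + 23407 = 53435$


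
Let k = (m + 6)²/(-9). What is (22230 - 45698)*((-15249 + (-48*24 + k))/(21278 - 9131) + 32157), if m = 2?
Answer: -82498281627784/109323 ≈ -7.5463e+8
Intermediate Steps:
k = -64/9 (k = (2 + 6)²/(-9) = 8²*(-⅑) = 64*(-⅑) = -64/9 ≈ -7.1111)
(22230 - 45698)*((-15249 + (-48*24 + k))/(21278 - 9131) + 32157) = (22230 - 45698)*((-15249 + (-48*24 - 64/9))/(21278 - 9131) + 32157) = -23468*((-15249 + (-1152 - 64/9))/12147 + 32157) = -23468*((-15249 - 10432/9)*(1/12147) + 32157) = -23468*(-147673/9*1/12147 + 32157) = -23468*(-147673/109323 + 32157) = -23468*3515352038/109323 = -82498281627784/109323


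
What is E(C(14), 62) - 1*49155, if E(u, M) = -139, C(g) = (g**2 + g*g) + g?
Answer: -49294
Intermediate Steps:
C(g) = g + 2*g**2 (C(g) = (g**2 + g**2) + g = 2*g**2 + g = g + 2*g**2)
E(C(14), 62) - 1*49155 = -139 - 1*49155 = -139 - 49155 = -49294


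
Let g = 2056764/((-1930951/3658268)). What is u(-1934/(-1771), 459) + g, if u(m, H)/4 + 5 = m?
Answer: -1211400081562116/310883111 ≈ -3.8966e+6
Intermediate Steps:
u(m, H) = -20 + 4*m
g = -7524193924752/1930951 (g = 2056764/((-1930951*1/3658268)) = 2056764/(-1930951/3658268) = 2056764*(-3658268/1930951) = -7524193924752/1930951 ≈ -3.8966e+6)
u(-1934/(-1771), 459) + g = (-20 + 4*(-1934/(-1771))) - 7524193924752/1930951 = (-20 + 4*(-1934*(-1/1771))) - 7524193924752/1930951 = (-20 + 4*(1934/1771)) - 7524193924752/1930951 = (-20 + 7736/1771) - 7524193924752/1930951 = -27684/1771 - 7524193924752/1930951 = -1211400081562116/310883111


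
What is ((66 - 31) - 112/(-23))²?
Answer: 840889/529 ≈ 1589.6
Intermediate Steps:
((66 - 31) - 112/(-23))² = (35 - 112*(-1/23))² = (35 + 112/23)² = (917/23)² = 840889/529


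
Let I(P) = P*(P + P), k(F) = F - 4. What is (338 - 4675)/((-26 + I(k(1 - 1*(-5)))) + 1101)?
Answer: -4337/1083 ≈ -4.0046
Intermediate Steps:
k(F) = -4 + F
I(P) = 2*P² (I(P) = P*(2*P) = 2*P²)
(338 - 4675)/((-26 + I(k(1 - 1*(-5)))) + 1101) = (338 - 4675)/((-26 + 2*(-4 + (1 - 1*(-5)))²) + 1101) = -4337/((-26 + 2*(-4 + (1 + 5))²) + 1101) = -4337/((-26 + 2*(-4 + 6)²) + 1101) = -4337/((-26 + 2*2²) + 1101) = -4337/((-26 + 2*4) + 1101) = -4337/((-26 + 8) + 1101) = -4337/(-18 + 1101) = -4337/1083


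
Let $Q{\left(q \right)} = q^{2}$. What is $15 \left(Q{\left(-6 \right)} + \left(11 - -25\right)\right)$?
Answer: $1080$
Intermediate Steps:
$15 \left(Q{\left(-6 \right)} + \left(11 - -25\right)\right) = 15 \left(\left(-6\right)^{2} + \left(11 - -25\right)\right) = 15 \left(36 + \left(11 + 25\right)\right) = 15 \left(36 + 36\right) = 15 \cdot 72 = 1080$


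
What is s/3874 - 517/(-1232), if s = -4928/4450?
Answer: 202423791/482700400 ≈ 0.41936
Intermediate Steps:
s = -2464/2225 (s = -4928*1/4450 = -2464/2225 ≈ -1.1074)
s/3874 - 517/(-1232) = -2464/2225/3874 - 517/(-1232) = -2464/2225*1/3874 - 517*(-1/1232) = -1232/4309825 + 47/112 = 202423791/482700400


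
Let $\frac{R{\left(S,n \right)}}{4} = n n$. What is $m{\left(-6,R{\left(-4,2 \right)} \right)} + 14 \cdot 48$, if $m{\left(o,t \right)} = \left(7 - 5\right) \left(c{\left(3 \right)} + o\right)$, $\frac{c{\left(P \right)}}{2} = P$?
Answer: $672$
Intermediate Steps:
$c{\left(P \right)} = 2 P$
$R{\left(S,n \right)} = 4 n^{2}$ ($R{\left(S,n \right)} = 4 n n = 4 n^{2}$)
$m{\left(o,t \right)} = 12 + 2 o$ ($m{\left(o,t \right)} = \left(7 - 5\right) \left(2 \cdot 3 + o\right) = 2 \left(6 + o\right) = 12 + 2 o$)
$m{\left(-6,R{\left(-4,2 \right)} \right)} + 14 \cdot 48 = \left(12 + 2 \left(-6\right)\right) + 14 \cdot 48 = \left(12 - 12\right) + 672 = 0 + 672 = 672$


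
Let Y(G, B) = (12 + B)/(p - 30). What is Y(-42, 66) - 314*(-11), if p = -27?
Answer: 65600/19 ≈ 3452.6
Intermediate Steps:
Y(G, B) = -4/19 - B/57 (Y(G, B) = (12 + B)/(-27 - 30) = (12 + B)/(-57) = (12 + B)*(-1/57) = -4/19 - B/57)
Y(-42, 66) - 314*(-11) = (-4/19 - 1/57*66) - 314*(-11) = (-4/19 - 22/19) - 1*(-3454) = -26/19 + 3454 = 65600/19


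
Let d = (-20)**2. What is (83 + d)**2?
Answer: 233289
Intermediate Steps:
d = 400
(83 + d)**2 = (83 + 400)**2 = 483**2 = 233289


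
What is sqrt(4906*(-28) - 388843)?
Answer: 7*I*sqrt(10739) ≈ 725.4*I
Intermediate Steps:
sqrt(4906*(-28) - 388843) = sqrt(-137368 - 388843) = sqrt(-526211) = 7*I*sqrt(10739)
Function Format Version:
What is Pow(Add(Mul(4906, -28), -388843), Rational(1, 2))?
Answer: Mul(7, I, Pow(10739, Rational(1, 2))) ≈ Mul(725.40, I)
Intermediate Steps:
Pow(Add(Mul(4906, -28), -388843), Rational(1, 2)) = Pow(Add(-137368, -388843), Rational(1, 2)) = Pow(-526211, Rational(1, 2)) = Mul(7, I, Pow(10739, Rational(1, 2)))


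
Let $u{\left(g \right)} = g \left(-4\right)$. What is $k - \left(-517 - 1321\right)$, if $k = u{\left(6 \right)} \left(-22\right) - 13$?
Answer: $2353$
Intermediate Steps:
$u{\left(g \right)} = - 4 g$
$k = 515$ ($k = \left(-4\right) 6 \left(-22\right) - 13 = \left(-24\right) \left(-22\right) - 13 = 528 - 13 = 515$)
$k - \left(-517 - 1321\right) = 515 - \left(-517 - 1321\right) = 515 - -1838 = 515 + 1838 = 2353$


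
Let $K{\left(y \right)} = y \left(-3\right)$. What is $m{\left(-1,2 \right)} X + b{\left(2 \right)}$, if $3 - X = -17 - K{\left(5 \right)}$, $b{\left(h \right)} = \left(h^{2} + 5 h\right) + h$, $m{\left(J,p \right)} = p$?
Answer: $26$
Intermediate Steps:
$K{\left(y \right)} = - 3 y$
$b{\left(h \right)} = h^{2} + 6 h$
$X = 5$ ($X = 3 - \left(-17 - \left(-3\right) 5\right) = 3 - \left(-17 - -15\right) = 3 - \left(-17 + 15\right) = 3 - -2 = 3 + 2 = 5$)
$m{\left(-1,2 \right)} X + b{\left(2 \right)} = 2 \cdot 5 + 2 \left(6 + 2\right) = 10 + 2 \cdot 8 = 10 + 16 = 26$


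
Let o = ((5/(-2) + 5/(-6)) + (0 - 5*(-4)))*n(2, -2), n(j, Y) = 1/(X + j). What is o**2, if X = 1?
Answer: 2500/81 ≈ 30.864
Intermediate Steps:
n(j, Y) = 1/(1 + j)
o = 50/9 (o = ((5/(-2) + 5/(-6)) + (0 - 5*(-4)))/(1 + 2) = ((5*(-1/2) + 5*(-1/6)) + (0 + 20))/3 = ((-5/2 - 5/6) + 20)*(1/3) = (-10/3 + 20)*(1/3) = (50/3)*(1/3) = 50/9 ≈ 5.5556)
o**2 = (50/9)**2 = 2500/81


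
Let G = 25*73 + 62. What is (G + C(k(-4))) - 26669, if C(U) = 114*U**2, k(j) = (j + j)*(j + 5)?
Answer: -17486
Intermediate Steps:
k(j) = 2*j*(5 + j) (k(j) = (2*j)*(5 + j) = 2*j*(5 + j))
G = 1887 (G = 1825 + 62 = 1887)
(G + C(k(-4))) - 26669 = (1887 + 114*(2*(-4)*(5 - 4))**2) - 26669 = (1887 + 114*(2*(-4)*1)**2) - 26669 = (1887 + 114*(-8)**2) - 26669 = (1887 + 114*64) - 26669 = (1887 + 7296) - 26669 = 9183 - 26669 = -17486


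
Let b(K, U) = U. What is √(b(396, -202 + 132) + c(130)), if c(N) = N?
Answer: 2*√15 ≈ 7.7460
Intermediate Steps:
√(b(396, -202 + 132) + c(130)) = √((-202 + 132) + 130) = √(-70 + 130) = √60 = 2*√15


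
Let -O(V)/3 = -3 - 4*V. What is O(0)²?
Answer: 81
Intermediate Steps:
O(V) = 9 + 12*V (O(V) = -3*(-3 - 4*V) = 9 + 12*V)
O(0)² = (9 + 12*0)² = (9 + 0)² = 9² = 81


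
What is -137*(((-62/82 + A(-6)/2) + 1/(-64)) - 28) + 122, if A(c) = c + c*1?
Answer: 12820145/2624 ≈ 4885.7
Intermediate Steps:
A(c) = 2*c (A(c) = c + c = 2*c)
-137*(((-62/82 + A(-6)/2) + 1/(-64)) - 28) + 122 = -137*(((-62/82 + (2*(-6))/2) + 1/(-64)) - 28) + 122 = -137*(((-62*1/82 - 12*½) - 1/64) - 28) + 122 = -137*(((-31/41 - 6) - 1/64) - 28) + 122 = -137*((-277/41 - 1/64) - 28) + 122 = -137*(-17769/2624 - 28) + 122 = -137*(-91241/2624) + 122 = 12500017/2624 + 122 = 12820145/2624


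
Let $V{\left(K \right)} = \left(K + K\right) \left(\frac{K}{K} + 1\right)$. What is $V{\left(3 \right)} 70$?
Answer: $840$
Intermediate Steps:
$V{\left(K \right)} = 4 K$ ($V{\left(K \right)} = 2 K \left(1 + 1\right) = 2 K 2 = 4 K$)
$V{\left(3 \right)} 70 = 4 \cdot 3 \cdot 70 = 12 \cdot 70 = 840$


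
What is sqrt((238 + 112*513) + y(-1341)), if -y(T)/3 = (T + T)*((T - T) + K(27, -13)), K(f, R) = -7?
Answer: 14*sqrt(7) ≈ 37.041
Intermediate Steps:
y(T) = 42*T (y(T) = -3*(T + T)*((T - T) - 7) = -3*2*T*(0 - 7) = -3*2*T*(-7) = -(-42)*T = 42*T)
sqrt((238 + 112*513) + y(-1341)) = sqrt((238 + 112*513) + 42*(-1341)) = sqrt((238 + 57456) - 56322) = sqrt(57694 - 56322) = sqrt(1372) = 14*sqrt(7)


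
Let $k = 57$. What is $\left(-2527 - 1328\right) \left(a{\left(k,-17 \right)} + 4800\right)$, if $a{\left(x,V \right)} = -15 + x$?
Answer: $-18665910$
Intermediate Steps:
$\left(-2527 - 1328\right) \left(a{\left(k,-17 \right)} + 4800\right) = \left(-2527 - 1328\right) \left(\left(-15 + 57\right) + 4800\right) = \left(-2527 - 1328\right) \left(42 + 4800\right) = \left(-3855\right) 4842 = -18665910$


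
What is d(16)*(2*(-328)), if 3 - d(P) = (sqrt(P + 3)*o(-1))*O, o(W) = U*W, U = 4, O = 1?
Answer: -1968 - 2624*sqrt(19) ≈ -13406.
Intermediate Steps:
o(W) = 4*W
d(P) = 3 + 4*sqrt(3 + P) (d(P) = 3 - sqrt(P + 3)*(4*(-1)) = 3 - sqrt(3 + P)*(-4) = 3 - (-4*sqrt(3 + P)) = 3 - (-4)*sqrt(3 + P) = 3 + 4*sqrt(3 + P))
d(16)*(2*(-328)) = (3 + 4*sqrt(3 + 16))*(2*(-328)) = (3 + 4*sqrt(19))*(-656) = -1968 - 2624*sqrt(19)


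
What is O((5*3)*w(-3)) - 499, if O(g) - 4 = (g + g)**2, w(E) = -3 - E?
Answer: -495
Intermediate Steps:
O(g) = 4 + 4*g**2 (O(g) = 4 + (g + g)**2 = 4 + (2*g)**2 = 4 + 4*g**2)
O((5*3)*w(-3)) - 499 = (4 + 4*((5*3)*(-3 - 1*(-3)))**2) - 499 = (4 + 4*(15*(-3 + 3))**2) - 499 = (4 + 4*(15*0)**2) - 499 = (4 + 4*0**2) - 499 = (4 + 4*0) - 499 = (4 + 0) - 499 = 4 - 499 = -495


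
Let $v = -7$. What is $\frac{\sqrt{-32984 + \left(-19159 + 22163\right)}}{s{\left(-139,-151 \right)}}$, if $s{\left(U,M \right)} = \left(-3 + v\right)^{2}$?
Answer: $\frac{i \sqrt{7495}}{50} \approx 1.7315 i$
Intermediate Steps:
$s{\left(U,M \right)} = 100$ ($s{\left(U,M \right)} = \left(-3 - 7\right)^{2} = \left(-10\right)^{2} = 100$)
$\frac{\sqrt{-32984 + \left(-19159 + 22163\right)}}{s{\left(-139,-151 \right)}} = \frac{\sqrt{-32984 + \left(-19159 + 22163\right)}}{100} = \sqrt{-32984 + 3004} \cdot \frac{1}{100} = \sqrt{-29980} \cdot \frac{1}{100} = 2 i \sqrt{7495} \cdot \frac{1}{100} = \frac{i \sqrt{7495}}{50}$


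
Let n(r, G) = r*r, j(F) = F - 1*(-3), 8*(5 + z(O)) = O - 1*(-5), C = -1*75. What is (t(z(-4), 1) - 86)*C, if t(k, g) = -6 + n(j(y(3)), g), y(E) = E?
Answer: 4200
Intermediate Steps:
C = -75
z(O) = -35/8 + O/8 (z(O) = -5 + (O - 1*(-5))/8 = -5 + (O + 5)/8 = -5 + (5 + O)/8 = -5 + (5/8 + O/8) = -35/8 + O/8)
j(F) = 3 + F (j(F) = F + 3 = 3 + F)
n(r, G) = r**2
t(k, g) = 30 (t(k, g) = -6 + (3 + 3)**2 = -6 + 6**2 = -6 + 36 = 30)
(t(z(-4), 1) - 86)*C = (30 - 86)*(-75) = -56*(-75) = 4200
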